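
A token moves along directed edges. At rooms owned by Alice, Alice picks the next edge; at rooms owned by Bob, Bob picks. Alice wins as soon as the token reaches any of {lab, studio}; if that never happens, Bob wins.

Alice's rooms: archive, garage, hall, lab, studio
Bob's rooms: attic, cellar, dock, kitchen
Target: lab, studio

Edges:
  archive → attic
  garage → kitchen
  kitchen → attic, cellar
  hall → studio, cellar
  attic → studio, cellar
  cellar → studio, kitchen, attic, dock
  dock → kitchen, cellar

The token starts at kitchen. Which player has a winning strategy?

Bob

A0 = {lab, studio}
A1: add {hall} — hall (Alice) has hall→studio.
A2 = A1; e.g. archive (Alice) has no edge into A1. Fixed point.
kitchen never enters the attractor, so Bob can avoid the target forever.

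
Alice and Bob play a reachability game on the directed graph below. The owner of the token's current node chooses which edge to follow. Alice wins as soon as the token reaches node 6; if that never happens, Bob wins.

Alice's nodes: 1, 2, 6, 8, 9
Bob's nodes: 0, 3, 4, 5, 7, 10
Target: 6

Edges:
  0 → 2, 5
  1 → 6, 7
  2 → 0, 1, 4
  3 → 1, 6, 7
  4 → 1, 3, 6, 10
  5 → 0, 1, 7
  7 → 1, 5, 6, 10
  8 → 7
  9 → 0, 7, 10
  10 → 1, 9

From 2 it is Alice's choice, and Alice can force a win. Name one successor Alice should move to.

1

A0 = {6}
A1: add {1} — 1 (Alice) has 1→6.
A2: add {2} — 2 (Alice) has 2→1.
A3 = A2; e.g. 0 (Bob) can still go to 5. Fixed point.
From 2, successor 1 is in the attractor (rank 1); the other successors 0, 4 are not.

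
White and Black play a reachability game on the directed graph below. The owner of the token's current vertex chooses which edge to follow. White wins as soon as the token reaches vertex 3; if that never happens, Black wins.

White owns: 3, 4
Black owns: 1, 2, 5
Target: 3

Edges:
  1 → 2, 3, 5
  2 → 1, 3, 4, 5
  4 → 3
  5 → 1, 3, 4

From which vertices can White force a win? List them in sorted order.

A0 = {3}
A1: add {4} — 4 (White) has 4→3.
A2 = A1; e.g. 1 (Black) can still go to 2. Fixed point.
White's winning region = {3, 4}.

3, 4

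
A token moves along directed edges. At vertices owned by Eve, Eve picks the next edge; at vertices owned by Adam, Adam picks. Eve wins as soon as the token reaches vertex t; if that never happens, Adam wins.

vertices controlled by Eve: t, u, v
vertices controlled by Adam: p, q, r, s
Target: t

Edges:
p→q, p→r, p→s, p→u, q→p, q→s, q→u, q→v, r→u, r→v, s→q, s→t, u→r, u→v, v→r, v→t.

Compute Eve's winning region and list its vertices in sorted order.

A0 = {t}
A1: add {v} — v (Eve) has v→t.
A2: add {u} — u (Eve) has u→v.
A3: add {r} — r (Adam): all of {u, v} already in.
A4 = A3; e.g. p (Adam) can still go to q. Fixed point.
Eve's winning region = {r, t, u, v}.

r, t, u, v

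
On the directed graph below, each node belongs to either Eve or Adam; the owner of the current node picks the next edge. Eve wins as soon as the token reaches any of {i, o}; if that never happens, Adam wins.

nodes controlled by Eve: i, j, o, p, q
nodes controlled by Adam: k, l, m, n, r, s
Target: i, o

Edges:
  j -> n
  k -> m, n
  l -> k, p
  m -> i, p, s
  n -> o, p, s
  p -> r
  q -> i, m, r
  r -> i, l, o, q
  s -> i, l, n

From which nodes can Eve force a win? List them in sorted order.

A0 = {i, o}
A1: add {q} — q (Eve) has q→i.
A2 = A1; e.g. j (Eve) has no edge into A1. Fixed point.
Eve's winning region = {i, o, q}.

i, o, q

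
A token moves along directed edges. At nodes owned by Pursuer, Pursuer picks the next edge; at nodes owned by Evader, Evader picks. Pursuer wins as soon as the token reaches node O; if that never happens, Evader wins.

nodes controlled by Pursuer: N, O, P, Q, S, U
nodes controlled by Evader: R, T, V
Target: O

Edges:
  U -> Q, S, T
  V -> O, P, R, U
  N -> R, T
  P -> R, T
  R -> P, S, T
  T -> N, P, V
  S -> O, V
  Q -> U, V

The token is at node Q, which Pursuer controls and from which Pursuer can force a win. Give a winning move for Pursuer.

A0 = {O}
A1: add {S} — S (Pursuer) has S→O.
A2: add {U} — U (Pursuer) has U→S.
A3: add {Q} — Q (Pursuer) has Q→U.
A4 = A3; e.g. N (Pursuer) has no edge into A3. Fixed point.
From Q, successor U is in the attractor (rank 2); the other successor V is not.

U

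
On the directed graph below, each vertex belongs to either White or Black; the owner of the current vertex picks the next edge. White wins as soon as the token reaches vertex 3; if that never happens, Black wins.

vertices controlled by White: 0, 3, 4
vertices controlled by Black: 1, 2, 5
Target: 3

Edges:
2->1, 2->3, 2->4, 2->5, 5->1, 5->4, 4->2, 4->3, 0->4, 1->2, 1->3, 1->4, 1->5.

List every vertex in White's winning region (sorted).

0, 3, 4

A0 = {3}
A1: add {4} — 4 (White) has 4→3.
A2: add {0} — 0 (White) has 0→4.
A3 = A2; e.g. 1 (Black) can still go to 2. Fixed point.
White's winning region = {0, 3, 4}.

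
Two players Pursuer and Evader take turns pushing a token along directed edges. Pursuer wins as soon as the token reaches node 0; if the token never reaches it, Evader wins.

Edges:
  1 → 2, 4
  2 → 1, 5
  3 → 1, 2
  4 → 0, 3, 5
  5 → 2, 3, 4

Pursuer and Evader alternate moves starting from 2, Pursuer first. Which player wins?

Evader

Track states (vertex, player-to-move).
A0 = {(0,Pursuer), (0,Evader)}
A1: add {(4,Pursuer)}.
A2 = A1; e.g. (1,Pursuer) stays out. (2,Pursuer) never enters ⇒ Evader avoids the target.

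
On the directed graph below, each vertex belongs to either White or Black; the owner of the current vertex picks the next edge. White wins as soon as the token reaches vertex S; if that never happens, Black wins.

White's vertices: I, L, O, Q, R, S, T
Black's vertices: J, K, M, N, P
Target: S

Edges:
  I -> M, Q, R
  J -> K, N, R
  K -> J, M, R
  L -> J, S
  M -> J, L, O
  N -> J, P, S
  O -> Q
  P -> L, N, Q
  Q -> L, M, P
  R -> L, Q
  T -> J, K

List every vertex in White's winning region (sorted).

A0 = {S}
A1: add {L} — L (White) has L→S.
A2: add {Q, R} — Q (White) has Q→L; R (White) has R→L.
A3: add {I, O} — I (White) has I→Q; O (White) has O→Q.
A4 = A3; e.g. J (Black) can still go to K. Fixed point.
White's winning region = {I, L, O, Q, R, S}.

I, L, O, Q, R, S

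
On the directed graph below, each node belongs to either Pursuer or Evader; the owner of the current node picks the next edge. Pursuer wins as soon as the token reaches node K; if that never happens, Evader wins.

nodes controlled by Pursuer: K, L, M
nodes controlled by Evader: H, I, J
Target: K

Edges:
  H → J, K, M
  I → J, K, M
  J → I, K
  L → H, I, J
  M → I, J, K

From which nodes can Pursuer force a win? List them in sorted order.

K, M

A0 = {K}
A1: add {M} — M (Pursuer) has M→K.
A2 = A1; e.g. H (Evader) can still go to J. Fixed point.
Pursuer's winning region = {K, M}.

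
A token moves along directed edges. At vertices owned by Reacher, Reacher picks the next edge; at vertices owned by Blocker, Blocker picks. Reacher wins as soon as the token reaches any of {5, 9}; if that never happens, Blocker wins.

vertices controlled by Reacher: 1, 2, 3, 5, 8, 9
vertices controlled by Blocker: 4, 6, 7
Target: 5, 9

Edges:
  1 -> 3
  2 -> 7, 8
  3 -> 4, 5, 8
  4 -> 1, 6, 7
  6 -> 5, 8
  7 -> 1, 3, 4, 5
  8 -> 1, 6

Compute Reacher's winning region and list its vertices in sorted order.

1, 2, 3, 5, 6, 8, 9

A0 = {5, 9}
A1: add {3} — 3 (Reacher) has 3→5.
A2: add {1} — 1 (Reacher) has 1→3.
A3: add {8} — 8 (Reacher) has 8→1.
A4: add {2, 6} — 2 (Reacher) has 2→8; 6 (Blocker): all of {5, 8} already in.
A5 = A4; e.g. 4 (Blocker) can still go to 7. Fixed point.
Reacher's winning region = {1, 2, 3, 5, 6, 8, 9}.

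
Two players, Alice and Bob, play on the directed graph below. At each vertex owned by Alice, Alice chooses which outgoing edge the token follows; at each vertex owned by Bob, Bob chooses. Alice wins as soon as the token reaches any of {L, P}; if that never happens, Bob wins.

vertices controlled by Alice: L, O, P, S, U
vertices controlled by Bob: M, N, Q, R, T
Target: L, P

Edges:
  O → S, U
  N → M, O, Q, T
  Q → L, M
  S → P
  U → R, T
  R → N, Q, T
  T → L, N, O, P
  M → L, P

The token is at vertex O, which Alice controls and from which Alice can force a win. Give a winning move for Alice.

S

A0 = {L, P}
A1: add {M, S} — M (Bob): all of {L, P} already in; S (Alice) has S→P.
A2: add {O, Q} — O (Alice) has O→S; Q (Bob): all of {L, M} already in.
A3 = A2; e.g. N (Bob) can still go to T. Fixed point.
From O, successor S is in the attractor (rank 1); the other successor U is not.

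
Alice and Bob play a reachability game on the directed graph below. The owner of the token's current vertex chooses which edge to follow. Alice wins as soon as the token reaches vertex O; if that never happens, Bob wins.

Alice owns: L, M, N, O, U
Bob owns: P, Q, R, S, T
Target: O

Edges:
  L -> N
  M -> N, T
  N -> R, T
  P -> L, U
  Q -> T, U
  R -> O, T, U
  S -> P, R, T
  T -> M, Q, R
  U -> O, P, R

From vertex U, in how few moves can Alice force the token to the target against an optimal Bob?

1

A0 = {O}
A1: add {U} — U (Alice) has U→O.
A2 = A1; e.g. L (Alice) has no edge into A1. Fixed point.
U enters the attractor at level 1, so Alice can force the target in 1 move from there.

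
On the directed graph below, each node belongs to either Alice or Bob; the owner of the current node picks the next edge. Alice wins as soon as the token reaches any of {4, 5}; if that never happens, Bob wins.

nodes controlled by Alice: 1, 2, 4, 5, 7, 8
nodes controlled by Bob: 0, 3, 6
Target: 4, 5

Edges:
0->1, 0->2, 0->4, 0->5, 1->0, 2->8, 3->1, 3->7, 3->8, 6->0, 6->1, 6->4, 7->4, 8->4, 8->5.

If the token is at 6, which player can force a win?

A0 = {4, 5}
A1: add {7, 8} — 7 (Alice) has 7→4; 8 (Alice) has 8→4.
A2: add {2} — 2 (Alice) has 2→8.
A3 = A2; e.g. 0 (Bob) can still go to 1. Fixed point.
6 never enters the attractor, so Bob can avoid the target forever.

Bob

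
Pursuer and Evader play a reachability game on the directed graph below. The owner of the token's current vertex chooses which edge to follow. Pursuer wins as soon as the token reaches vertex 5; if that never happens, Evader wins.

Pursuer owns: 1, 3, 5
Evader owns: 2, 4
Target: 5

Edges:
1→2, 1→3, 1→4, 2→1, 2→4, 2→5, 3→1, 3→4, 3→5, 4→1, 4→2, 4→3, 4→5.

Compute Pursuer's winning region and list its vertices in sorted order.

1, 3, 5

A0 = {5}
A1: add {3} — 3 (Pursuer) has 3→5.
A2: add {1} — 1 (Pursuer) has 1→3.
A3 = A2; e.g. 2 (Evader) can still go to 4. Fixed point.
Pursuer's winning region = {1, 3, 5}.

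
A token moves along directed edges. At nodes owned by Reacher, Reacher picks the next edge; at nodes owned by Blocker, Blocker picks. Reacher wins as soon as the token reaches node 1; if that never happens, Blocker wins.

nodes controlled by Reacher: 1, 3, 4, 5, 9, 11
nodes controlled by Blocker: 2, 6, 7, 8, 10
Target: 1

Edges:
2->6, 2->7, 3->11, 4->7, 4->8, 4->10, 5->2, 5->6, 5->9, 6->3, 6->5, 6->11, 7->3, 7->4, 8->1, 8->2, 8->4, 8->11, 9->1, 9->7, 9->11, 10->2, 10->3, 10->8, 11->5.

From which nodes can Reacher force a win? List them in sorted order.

A0 = {1}
A1: add {9} — 9 (Reacher) has 9→1.
A2: add {5} — 5 (Reacher) has 5→9.
A3: add {11} — 11 (Reacher) has 11→5.
A4: add {3} — 3 (Reacher) has 3→11.
A5: add {6} — 6 (Blocker): all of {3, 5, 11} already in.
A6 = A5; e.g. 2 (Blocker) can still go to 7. Fixed point.
Reacher's winning region = {1, 3, 5, 6, 9, 11}.

1, 3, 5, 6, 9, 11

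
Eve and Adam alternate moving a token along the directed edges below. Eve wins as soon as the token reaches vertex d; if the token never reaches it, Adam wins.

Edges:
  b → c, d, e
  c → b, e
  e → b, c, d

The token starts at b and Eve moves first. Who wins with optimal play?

Eve

Track states (vertex, player-to-move).
A0 = {(d,Eve), (d,Adam)}
A1: add {(b,Eve), (e,Eve)}.
(b,Eve) ∈ A1 ⇒ Eve forces the target.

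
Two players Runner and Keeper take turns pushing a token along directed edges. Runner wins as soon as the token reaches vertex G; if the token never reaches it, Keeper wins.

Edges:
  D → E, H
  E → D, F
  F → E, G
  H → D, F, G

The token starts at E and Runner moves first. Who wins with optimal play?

Keeper

Track states (vertex, player-to-move).
A0 = {(G,Runner), (G,Keeper)}
A1: add {(F,Runner), (H,Runner)}.
A2 = A1; e.g. (D,Runner) stays out. (E,Runner) never enters ⇒ Keeper avoids the target.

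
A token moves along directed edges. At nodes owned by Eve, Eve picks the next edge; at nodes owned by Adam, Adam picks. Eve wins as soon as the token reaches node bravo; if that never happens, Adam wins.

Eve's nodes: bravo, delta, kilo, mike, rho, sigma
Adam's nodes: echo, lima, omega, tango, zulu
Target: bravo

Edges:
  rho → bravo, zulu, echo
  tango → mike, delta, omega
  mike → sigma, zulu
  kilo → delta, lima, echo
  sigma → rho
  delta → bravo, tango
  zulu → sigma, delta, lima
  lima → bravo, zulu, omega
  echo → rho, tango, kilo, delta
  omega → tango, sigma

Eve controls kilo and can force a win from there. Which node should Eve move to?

delta

A0 = {bravo}
A1: add {delta, rho} — rho (Eve) has rho→bravo; delta (Eve) has delta→bravo.
A2: add {kilo, sigma} — kilo (Eve) has kilo→delta; sigma (Eve) has sigma→rho.
A3: add {mike} — mike (Eve) has mike→sigma.
A4 = A3; e.g. tango (Adam) can still go to omega. Fixed point.
From kilo, successor delta is in the attractor (rank 1); the other successors echo, lima are not.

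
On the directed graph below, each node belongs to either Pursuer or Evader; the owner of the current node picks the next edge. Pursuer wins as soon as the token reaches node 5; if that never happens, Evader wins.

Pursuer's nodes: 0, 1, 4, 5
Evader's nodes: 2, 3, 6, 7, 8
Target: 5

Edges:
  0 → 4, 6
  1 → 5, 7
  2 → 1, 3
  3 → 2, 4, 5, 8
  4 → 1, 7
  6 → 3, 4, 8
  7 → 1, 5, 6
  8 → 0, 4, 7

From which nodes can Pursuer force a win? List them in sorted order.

0, 1, 4, 5

A0 = {5}
A1: add {1} — 1 (Pursuer) has 1→5.
A2: add {4} — 4 (Pursuer) has 4→1.
A3: add {0} — 0 (Pursuer) has 0→4.
A4 = A3; e.g. 2 (Evader) can still go to 3. Fixed point.
Pursuer's winning region = {0, 1, 4, 5}.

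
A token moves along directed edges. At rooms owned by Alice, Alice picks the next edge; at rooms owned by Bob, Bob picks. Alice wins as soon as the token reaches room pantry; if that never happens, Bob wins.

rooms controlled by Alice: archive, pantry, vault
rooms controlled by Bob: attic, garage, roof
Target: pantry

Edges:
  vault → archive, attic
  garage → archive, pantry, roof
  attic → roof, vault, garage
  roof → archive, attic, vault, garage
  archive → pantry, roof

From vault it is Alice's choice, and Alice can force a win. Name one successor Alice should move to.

A0 = {pantry}
A1: add {archive} — archive (Alice) has archive→pantry.
A2: add {vault} — vault (Alice) has vault→archive.
A3 = A2; e.g. roof (Bob) can still go to attic. Fixed point.
From vault, successor archive is in the attractor (rank 1); the other successor attic is not.

archive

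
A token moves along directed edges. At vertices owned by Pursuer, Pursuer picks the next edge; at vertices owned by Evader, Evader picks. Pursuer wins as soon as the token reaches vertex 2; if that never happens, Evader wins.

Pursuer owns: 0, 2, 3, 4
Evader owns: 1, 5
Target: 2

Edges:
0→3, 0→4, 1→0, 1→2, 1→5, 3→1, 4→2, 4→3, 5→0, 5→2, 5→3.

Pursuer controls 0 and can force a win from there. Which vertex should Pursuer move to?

A0 = {2}
A1: add {4} — 4 (Pursuer) has 4→2.
A2: add {0} — 0 (Pursuer) has 0→4.
A3 = A2; e.g. 1 (Evader) can still go to 5. Fixed point.
From 0, successor 4 is in the attractor (rank 1); the other successor 3 is not.

4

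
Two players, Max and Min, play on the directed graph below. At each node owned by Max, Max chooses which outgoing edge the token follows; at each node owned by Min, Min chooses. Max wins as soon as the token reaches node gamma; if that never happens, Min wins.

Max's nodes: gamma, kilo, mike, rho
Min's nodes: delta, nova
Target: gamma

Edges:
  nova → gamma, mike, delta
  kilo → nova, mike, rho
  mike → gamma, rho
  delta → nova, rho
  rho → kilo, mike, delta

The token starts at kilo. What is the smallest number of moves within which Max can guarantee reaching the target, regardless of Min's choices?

A0 = {gamma}
A1: add {mike} — mike (Max) has mike→gamma.
A2: add {kilo, rho} — kilo (Max) has kilo→mike; rho (Max) has rho→mike.
A3 = A2; e.g. nova (Min) can still go to delta. Fixed point.
kilo enters the attractor at level 2, so Max can force the target in 2 moves from there.

2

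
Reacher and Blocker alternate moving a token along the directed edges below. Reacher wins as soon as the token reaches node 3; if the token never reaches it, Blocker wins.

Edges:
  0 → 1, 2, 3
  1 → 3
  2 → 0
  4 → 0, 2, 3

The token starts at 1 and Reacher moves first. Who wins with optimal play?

Track states (vertex, player-to-move).
A0 = {(3,Reacher), (3,Blocker)}
A1: add {(0,Reacher), (1,Reacher), (1,Blocker), (4,Reacher)}.
(1,Reacher) ∈ A1 ⇒ Reacher forces the target.

Reacher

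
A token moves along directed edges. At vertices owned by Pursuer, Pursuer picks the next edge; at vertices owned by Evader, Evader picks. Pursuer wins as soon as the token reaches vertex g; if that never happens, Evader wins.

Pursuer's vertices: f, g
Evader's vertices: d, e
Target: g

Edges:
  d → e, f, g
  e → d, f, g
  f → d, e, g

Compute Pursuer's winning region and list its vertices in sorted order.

A0 = {g}
A1: add {f} — f (Pursuer) has f→g.
A2 = A1; e.g. d (Evader) can still go to e. Fixed point.
Pursuer's winning region = {f, g}.

f, g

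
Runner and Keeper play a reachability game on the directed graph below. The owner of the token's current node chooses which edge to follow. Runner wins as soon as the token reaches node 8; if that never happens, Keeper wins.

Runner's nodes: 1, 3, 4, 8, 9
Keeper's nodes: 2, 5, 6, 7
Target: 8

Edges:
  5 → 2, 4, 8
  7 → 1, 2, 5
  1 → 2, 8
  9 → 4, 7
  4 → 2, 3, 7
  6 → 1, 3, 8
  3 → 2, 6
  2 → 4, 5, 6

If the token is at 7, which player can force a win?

A0 = {8}
A1: add {1} — 1 (Runner) has 1→8.
A2 = A1; e.g. 2 (Keeper) can still go to 4. Fixed point.
7 never enters the attractor, so Keeper can avoid the target forever.

Keeper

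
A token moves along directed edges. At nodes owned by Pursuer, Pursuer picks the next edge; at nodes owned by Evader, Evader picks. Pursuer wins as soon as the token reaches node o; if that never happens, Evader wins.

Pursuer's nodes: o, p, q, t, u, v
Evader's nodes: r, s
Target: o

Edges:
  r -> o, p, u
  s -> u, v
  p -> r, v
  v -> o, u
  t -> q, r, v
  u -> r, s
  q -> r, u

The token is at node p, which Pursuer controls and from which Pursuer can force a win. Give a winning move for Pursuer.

A0 = {o}
A1: add {v} — v (Pursuer) has v→o.
A2: add {p, t} — p (Pursuer) has p→v; t (Pursuer) has t→v.
A3 = A2; e.g. q (Pursuer) has no edge into A2. Fixed point.
From p, successor v is in the attractor (rank 1); the other successor r is not.

v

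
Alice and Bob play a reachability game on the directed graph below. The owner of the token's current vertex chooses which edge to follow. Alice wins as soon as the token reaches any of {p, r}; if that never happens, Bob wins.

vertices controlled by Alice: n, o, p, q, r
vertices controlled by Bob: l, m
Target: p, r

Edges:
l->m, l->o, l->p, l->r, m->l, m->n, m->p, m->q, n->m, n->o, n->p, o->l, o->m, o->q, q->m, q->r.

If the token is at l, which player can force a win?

A0 = {p, r}
A1: add {n, q} — n (Alice) has n→p; q (Alice) has q→r.
A2: add {o} — o (Alice) has o→q.
A3 = A2; e.g. l (Bob) can still go to m. Fixed point.
l never enters the attractor, so Bob can avoid the target forever.

Bob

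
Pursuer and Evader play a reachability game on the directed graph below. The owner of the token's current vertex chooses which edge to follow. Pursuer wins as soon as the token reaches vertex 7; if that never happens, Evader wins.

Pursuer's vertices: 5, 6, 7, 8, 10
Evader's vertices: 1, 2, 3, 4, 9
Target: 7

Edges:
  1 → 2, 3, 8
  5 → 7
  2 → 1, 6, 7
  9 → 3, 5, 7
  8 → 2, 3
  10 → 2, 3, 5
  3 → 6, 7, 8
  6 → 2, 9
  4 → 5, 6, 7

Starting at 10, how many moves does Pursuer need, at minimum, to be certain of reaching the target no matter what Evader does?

A0 = {7}
A1: add {5} — 5 (Pursuer) has 5→7.
A2: add {10} — 10 (Pursuer) has 10→5.
A3 = A2; e.g. 1 (Evader) can still go to 2. Fixed point.
10 enters the attractor at level 2, so Pursuer can force the target in 2 moves from there.

2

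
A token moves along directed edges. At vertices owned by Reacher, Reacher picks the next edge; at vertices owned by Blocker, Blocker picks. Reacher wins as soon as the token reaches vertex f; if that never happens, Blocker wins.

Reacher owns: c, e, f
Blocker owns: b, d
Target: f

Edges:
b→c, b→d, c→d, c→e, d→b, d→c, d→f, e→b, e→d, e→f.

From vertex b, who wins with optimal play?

A0 = {f}
A1: add {e} — e (Reacher) has e→f.
A2: add {c} — c (Reacher) has c→e.
A3 = A2; e.g. b (Blocker) can still go to d. Fixed point.
b never enters the attractor, so Blocker can avoid the target forever.

Blocker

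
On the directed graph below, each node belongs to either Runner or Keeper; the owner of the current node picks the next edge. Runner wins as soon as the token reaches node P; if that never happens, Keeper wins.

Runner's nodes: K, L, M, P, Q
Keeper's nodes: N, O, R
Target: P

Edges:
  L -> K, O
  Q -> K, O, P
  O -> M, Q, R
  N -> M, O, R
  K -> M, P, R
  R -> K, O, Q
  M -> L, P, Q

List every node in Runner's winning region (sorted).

K, L, M, P, Q

A0 = {P}
A1: add {K, M, Q} — K (Runner) has K→P; M (Runner) has M→P; Q (Runner) has Q→P.
A2: add {L} — L (Runner) has L→K.
A3 = A2; e.g. N (Keeper) can still go to O. Fixed point.
Runner's winning region = {K, L, M, P, Q}.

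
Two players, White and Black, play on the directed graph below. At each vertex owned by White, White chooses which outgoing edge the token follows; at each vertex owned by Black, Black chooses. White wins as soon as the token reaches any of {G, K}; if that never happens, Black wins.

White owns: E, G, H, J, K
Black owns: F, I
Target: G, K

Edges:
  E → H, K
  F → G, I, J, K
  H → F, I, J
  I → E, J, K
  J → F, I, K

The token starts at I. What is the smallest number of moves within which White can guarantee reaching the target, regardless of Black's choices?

2

A0 = {G, K}
A1: add {E, J} — E (White) has E→K; J (White) has J→K.
A2: add {H, I} — H (White) has H→J; I (Black): all of {E, J, K} already in.
I enters the attractor at level 2, so White can force the target in 2 moves from there.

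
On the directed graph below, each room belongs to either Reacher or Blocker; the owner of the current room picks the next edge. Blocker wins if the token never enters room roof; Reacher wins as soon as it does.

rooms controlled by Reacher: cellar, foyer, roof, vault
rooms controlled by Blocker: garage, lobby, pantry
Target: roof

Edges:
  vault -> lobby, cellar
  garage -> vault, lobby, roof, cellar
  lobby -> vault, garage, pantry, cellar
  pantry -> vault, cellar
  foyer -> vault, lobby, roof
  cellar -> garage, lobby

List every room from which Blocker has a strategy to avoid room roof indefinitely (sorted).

A0 = {roof}
A1: add {foyer} — foyer (Reacher) has foyer→roof.
A2 = A1; e.g. vault (Reacher) has no edge into A1. Fixed point.
Reacher's attractor = {foyer, roof}; Blocker avoids the target exactly from the complement.

cellar, garage, lobby, pantry, vault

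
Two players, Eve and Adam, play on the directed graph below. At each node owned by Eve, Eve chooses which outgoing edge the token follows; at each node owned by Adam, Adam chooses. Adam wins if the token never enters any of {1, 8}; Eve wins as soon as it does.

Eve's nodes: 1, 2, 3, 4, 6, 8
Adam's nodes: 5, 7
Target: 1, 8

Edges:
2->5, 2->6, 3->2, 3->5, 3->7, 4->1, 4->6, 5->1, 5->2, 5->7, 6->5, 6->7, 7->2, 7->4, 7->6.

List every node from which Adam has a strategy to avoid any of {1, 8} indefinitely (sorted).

2, 3, 5, 6, 7

A0 = {1, 8}
A1: add {4} — 4 (Eve) has 4→1.
A2 = A1; e.g. 2 (Eve) has no edge into A1. Fixed point.
Eve's attractor = {1, 4, 8}; Adam avoids the target exactly from the complement.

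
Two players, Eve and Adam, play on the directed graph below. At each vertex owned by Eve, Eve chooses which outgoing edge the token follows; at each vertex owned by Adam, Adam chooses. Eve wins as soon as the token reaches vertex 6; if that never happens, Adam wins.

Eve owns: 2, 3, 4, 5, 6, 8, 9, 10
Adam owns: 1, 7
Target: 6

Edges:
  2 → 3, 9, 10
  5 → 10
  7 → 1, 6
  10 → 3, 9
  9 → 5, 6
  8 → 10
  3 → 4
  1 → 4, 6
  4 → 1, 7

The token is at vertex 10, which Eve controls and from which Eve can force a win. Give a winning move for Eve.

9

A0 = {6}
A1: add {9} — 9 (Eve) has 9→6.
A2: add {2, 10} — 2 (Eve) has 2→9; 10 (Eve) has 10→9.
A3: add {5, 8} — 5 (Eve) has 5→10; 8 (Eve) has 8→10.
A4 = A3; e.g. 1 (Adam) can still go to 4. Fixed point.
From 10, successor 9 is in the attractor (rank 1); the other successor 3 is not.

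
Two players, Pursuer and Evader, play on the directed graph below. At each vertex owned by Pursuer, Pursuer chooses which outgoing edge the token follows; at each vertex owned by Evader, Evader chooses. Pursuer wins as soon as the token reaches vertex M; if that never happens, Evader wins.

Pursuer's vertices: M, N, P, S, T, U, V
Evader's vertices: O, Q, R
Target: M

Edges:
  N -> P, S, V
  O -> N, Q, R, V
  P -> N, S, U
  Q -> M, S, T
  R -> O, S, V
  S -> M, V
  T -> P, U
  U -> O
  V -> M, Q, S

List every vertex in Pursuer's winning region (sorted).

M, N, P, Q, S, T, V

A0 = {M}
A1: add {S, V} — S (Pursuer) has S→M; V (Pursuer) has V→M.
A2: add {N, P} — N (Pursuer) has N→S; P (Pursuer) has P→S.
A3: add {T} — T (Pursuer) has T→P.
A4: add {Q} — Q (Evader): all of {M, S, T} already in.
A5 = A4; e.g. O (Evader) can still go to R. Fixed point.
Pursuer's winning region = {M, N, P, Q, S, T, V}.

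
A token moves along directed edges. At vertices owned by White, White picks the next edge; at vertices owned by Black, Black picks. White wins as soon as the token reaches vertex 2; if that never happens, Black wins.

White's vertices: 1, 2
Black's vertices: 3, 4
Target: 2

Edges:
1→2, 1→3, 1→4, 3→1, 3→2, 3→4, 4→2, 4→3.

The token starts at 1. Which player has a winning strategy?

A0 = {2}
A1: add {1} — 1 (White) has 1→2.
A2 = A1; e.g. 3 (Black) can still go to 4. Fixed point.
1 ∈ A1, so White can force the target.

White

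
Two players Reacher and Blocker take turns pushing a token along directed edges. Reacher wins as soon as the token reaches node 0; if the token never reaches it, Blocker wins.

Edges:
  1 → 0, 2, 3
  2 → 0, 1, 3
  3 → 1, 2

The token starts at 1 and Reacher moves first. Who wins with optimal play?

Reacher

Track states (vertex, player-to-move).
A0 = {(0,Reacher), (0,Blocker)}
A1: add {(1,Reacher), (2,Reacher)}.
(1,Reacher) ∈ A1 ⇒ Reacher forces the target.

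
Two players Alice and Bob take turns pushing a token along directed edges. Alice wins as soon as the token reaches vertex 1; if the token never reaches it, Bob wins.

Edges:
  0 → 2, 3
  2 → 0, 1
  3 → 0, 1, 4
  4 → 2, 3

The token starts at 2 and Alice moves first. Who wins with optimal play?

Track states (vertex, player-to-move).
A0 = {(1,Alice), (1,Bob)}
A1: add {(2,Alice), (3,Alice)}.
(2,Alice) ∈ A1 ⇒ Alice forces the target.

Alice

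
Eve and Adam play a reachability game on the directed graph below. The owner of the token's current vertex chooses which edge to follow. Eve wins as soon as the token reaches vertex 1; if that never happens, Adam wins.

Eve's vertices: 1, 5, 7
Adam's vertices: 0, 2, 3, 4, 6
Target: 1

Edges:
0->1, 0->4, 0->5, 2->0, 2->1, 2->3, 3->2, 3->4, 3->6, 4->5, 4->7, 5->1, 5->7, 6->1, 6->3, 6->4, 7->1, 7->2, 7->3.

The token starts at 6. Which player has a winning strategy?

Adam

A0 = {1}
A1: add {5, 7} — 5 (Eve) has 5→1; 7 (Eve) has 7→1.
A2: add {4} — 4 (Adam): all of {5, 7} already in.
A3: add {0} — 0 (Adam): all of {1, 4, 5} already in.
A4 = A3; e.g. 2 (Adam) can still go to 3. Fixed point.
6 never enters the attractor, so Adam can avoid the target forever.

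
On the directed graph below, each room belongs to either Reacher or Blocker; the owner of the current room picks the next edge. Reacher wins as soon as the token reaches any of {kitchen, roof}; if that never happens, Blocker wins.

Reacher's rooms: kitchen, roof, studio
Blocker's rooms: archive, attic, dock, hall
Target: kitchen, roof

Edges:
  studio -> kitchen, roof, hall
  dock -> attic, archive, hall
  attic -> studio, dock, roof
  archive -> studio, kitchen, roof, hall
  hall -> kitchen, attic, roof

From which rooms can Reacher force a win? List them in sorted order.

kitchen, roof, studio

A0 = {kitchen, roof}
A1: add {studio} — studio (Reacher) has studio→kitchen.
A2 = A1; e.g. dock (Blocker) can still go to attic. Fixed point.
Reacher's winning region = {kitchen, roof, studio}.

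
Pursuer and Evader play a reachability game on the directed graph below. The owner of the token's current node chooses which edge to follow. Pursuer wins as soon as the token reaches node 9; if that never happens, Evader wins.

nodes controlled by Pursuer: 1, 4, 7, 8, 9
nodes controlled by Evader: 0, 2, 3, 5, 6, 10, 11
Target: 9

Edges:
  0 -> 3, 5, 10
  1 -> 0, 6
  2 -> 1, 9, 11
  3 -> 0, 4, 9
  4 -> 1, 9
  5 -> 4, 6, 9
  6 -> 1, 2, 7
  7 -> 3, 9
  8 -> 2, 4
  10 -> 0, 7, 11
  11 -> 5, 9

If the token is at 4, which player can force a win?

A0 = {9}
A1: add {4, 7} — 4 (Pursuer) has 4→9; 7 (Pursuer) has 7→9.
4 ∈ A1, so Pursuer can force the target.

Pursuer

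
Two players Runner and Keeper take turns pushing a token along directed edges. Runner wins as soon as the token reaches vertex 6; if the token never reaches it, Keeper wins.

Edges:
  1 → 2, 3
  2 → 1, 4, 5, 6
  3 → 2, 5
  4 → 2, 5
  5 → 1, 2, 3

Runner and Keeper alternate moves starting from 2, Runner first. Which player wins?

Track states (vertex, player-to-move).
A0 = {(6,Runner), (6,Keeper)}
A1: add {(2,Runner)}.
(2,Runner) ∈ A1 ⇒ Runner forces the target.

Runner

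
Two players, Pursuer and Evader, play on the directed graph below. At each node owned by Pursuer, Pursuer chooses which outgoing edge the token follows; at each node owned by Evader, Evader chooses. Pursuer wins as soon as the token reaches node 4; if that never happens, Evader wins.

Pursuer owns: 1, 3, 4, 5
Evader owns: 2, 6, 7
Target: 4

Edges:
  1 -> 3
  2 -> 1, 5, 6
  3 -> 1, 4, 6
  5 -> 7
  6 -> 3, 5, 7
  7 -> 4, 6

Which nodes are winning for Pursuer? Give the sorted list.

A0 = {4}
A1: add {3} — 3 (Pursuer) has 3→4.
A2: add {1} — 1 (Pursuer) has 1→3.
A3 = A2; e.g. 2 (Evader) can still go to 5. Fixed point.
Pursuer's winning region = {1, 3, 4}.

1, 3, 4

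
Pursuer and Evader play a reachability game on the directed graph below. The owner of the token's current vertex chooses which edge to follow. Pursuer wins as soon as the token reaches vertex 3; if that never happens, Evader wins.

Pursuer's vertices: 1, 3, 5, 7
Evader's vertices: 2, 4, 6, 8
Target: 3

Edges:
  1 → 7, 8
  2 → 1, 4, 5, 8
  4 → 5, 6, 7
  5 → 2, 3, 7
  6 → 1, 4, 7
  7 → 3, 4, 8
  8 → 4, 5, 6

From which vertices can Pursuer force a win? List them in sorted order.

A0 = {3}
A1: add {5, 7} — 5 (Pursuer) has 5→3; 7 (Pursuer) has 7→3.
A2: add {1} — 1 (Pursuer) has 1→7.
A3 = A2; e.g. 2 (Evader) can still go to 4. Fixed point.
Pursuer's winning region = {1, 3, 5, 7}.

1, 3, 5, 7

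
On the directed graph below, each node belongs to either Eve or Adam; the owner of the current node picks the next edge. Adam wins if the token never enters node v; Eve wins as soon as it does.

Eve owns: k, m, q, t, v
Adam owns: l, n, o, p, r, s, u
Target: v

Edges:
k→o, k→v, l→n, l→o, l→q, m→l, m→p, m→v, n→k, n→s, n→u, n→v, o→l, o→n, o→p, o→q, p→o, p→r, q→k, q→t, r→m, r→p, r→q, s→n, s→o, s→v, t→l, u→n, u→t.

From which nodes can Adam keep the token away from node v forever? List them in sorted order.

A0 = {v}
A1: add {k, m} — k (Eve) has k→v; m (Eve) has m→v.
A2: add {q} — q (Eve) has q→k.
A3 = A2; e.g. l (Adam) can still go to n. Fixed point.
Eve's attractor = {k, m, q, v}; Adam avoids the target exactly from the complement.

l, n, o, p, r, s, t, u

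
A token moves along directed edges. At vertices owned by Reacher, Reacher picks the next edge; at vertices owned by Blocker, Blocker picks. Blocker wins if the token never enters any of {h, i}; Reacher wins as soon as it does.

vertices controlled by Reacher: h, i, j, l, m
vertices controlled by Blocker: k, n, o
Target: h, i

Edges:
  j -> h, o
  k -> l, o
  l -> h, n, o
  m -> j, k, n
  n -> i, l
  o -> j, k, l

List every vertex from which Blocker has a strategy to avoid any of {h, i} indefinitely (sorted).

A0 = {h, i}
A1: add {j, l} — j (Reacher) has j→h; l (Reacher) has l→h.
A2: add {m, n} — m (Reacher) has m→j; n (Blocker): all of {i, l} already in.
A3 = A2; e.g. k (Blocker) can still go to o. Fixed point.
Reacher's attractor = {h, i, j, l, m, n}; Blocker avoids the target exactly from the complement.

k, o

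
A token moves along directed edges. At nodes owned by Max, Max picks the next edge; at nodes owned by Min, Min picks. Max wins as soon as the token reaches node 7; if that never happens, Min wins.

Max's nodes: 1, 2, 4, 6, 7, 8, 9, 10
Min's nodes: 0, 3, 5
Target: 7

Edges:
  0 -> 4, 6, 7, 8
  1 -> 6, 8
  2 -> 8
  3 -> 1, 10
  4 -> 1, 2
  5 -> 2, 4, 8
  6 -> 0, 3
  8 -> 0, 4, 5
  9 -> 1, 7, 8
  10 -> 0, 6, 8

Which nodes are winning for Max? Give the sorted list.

A0 = {7}
A1: add {9} — 9 (Max) has 9→7.
A2 = A1; e.g. 0 (Min) can still go to 4. Fixed point.
Max's winning region = {7, 9}.

7, 9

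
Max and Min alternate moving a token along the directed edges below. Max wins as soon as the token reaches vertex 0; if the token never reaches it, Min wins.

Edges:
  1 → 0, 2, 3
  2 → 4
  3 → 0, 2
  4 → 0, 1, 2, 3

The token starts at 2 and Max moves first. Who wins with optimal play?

Track states (vertex, player-to-move).
A0 = {(0,Max), (0,Min)}
A1: add {(1,Max), (3,Max), (4,Max)}.
A2: add {(2,Min)}.
A3 = A2; e.g. (1,Min) stays out. (2,Max) never enters ⇒ Min avoids the target.

Min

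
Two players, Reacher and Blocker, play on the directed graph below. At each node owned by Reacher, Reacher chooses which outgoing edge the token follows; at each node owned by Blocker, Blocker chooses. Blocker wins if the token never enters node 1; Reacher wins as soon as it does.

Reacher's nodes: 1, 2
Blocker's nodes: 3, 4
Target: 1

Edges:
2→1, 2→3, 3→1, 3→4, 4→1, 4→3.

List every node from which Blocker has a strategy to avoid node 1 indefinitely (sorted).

A0 = {1}
A1: add {2} — 2 (Reacher) has 2→1.
A2 = A1; e.g. 3 (Blocker) can still go to 4. Fixed point.
Reacher's attractor = {1, 2}; Blocker avoids the target exactly from the complement.

3, 4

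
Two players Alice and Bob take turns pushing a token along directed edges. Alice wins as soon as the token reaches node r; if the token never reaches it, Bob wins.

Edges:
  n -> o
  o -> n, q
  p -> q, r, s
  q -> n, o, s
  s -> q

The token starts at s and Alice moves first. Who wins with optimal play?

Track states (vertex, player-to-move).
A0 = {(r,Alice), (r,Bob)}
A1: add {(p,Alice)}.
A2 = A1; e.g. (n,Alice) stays out. (s,Alice) never enters ⇒ Bob avoids the target.

Bob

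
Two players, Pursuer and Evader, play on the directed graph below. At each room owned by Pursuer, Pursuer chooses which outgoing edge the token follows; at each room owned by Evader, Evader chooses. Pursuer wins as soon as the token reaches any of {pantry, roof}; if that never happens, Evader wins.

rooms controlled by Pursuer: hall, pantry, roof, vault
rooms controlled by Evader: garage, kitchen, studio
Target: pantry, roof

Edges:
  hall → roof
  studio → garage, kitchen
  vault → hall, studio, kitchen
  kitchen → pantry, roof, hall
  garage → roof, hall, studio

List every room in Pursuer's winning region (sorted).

hall, kitchen, pantry, roof, vault

A0 = {pantry, roof}
A1: add {hall} — hall (Pursuer) has hall→roof.
A2: add {kitchen, vault} — vault (Pursuer) has vault→hall; kitchen (Evader): all of {pantry, roof, hall} already in.
A3 = A2; e.g. studio (Evader) can still go to garage. Fixed point.
Pursuer's winning region = {hall, kitchen, pantry, roof, vault}.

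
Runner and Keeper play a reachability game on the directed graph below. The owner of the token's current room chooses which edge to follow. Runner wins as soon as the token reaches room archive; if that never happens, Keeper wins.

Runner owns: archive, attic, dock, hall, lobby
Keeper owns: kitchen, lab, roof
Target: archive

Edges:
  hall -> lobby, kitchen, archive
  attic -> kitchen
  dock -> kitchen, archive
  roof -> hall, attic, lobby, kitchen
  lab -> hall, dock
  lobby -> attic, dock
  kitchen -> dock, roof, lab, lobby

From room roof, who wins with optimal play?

A0 = {archive}
A1: add {dock, hall} — hall (Runner) has hall→archive; dock (Runner) has dock→archive.
A2: add {lab, lobby} — lab (Keeper): all of {hall, dock} already in; lobby (Runner) has lobby→dock.
A3 = A2; e.g. attic (Runner) has no edge into A2. Fixed point.
roof never enters the attractor, so Keeper can avoid the target forever.

Keeper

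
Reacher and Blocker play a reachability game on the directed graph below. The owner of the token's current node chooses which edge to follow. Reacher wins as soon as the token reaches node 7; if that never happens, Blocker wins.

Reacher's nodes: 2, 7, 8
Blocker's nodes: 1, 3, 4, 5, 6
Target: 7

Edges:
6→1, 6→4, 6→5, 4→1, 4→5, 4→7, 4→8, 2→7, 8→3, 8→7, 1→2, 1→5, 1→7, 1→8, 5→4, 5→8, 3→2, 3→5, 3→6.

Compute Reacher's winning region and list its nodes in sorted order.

A0 = {7}
A1: add {2, 8} — 2 (Reacher) has 2→7; 8 (Reacher) has 8→7.
A2 = A1; e.g. 1 (Blocker) can still go to 5. Fixed point.
Reacher's winning region = {2, 7, 8}.

2, 7, 8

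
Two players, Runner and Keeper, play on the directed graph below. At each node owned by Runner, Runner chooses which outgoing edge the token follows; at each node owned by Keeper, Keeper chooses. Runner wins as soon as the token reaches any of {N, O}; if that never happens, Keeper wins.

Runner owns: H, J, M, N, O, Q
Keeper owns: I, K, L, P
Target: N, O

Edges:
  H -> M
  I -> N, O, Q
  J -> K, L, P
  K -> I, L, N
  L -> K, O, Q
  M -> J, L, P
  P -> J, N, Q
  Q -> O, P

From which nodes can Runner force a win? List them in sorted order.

I, N, O, Q

A0 = {N, O}
A1: add {Q} — Q (Runner) has Q→O.
A2: add {I} — I (Keeper): all of {N, O, Q} already in.
A3 = A2; e.g. H (Runner) has no edge into A2. Fixed point.
Runner's winning region = {I, N, O, Q}.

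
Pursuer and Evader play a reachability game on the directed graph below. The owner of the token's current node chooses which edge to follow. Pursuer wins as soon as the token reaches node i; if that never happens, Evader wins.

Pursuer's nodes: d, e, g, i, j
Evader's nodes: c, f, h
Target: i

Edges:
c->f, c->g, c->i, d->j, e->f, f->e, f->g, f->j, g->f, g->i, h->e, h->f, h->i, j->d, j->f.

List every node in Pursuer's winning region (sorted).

A0 = {i}
A1: add {g} — g (Pursuer) has g→i.
A2 = A1; e.g. c (Evader) can still go to f. Fixed point.
Pursuer's winning region = {g, i}.

g, i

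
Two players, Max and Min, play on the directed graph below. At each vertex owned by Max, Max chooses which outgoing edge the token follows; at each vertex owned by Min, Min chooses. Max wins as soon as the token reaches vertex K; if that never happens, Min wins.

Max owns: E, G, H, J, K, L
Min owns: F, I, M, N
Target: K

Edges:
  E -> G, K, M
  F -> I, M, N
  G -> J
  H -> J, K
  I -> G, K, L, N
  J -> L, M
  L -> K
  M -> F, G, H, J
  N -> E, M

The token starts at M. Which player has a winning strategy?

A0 = {K}
A1: add {E, H, L} — E (Max) has E→K; H (Max) has H→K; L (Max) has L→K.
A2: add {J} — J (Max) has J→L.
A3: add {G} — G (Max) has G→J.
A4 = A3; e.g. F (Min) can still go to I. Fixed point.
M never enters the attractor, so Min can avoid the target forever.

Min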